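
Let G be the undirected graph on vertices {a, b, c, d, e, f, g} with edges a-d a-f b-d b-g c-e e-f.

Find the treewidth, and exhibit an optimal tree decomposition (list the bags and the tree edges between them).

The largest bag has 2 vertices, giving width 1; this decomposition certifies tw(G) ≤ 1. G has an edge, so its treewidth is at least 1. Hence tw(G) = 1 exactly.

Treewidth 1.
One optimal decomposition is:
Bags: B1 = {b, g}  B2 = {b, d}  B3 = {a, d}  B4 = {a, f}  B5 = {e, f}  B6 = {c, e}
Tree: B1–B2, B2–B3, B3–B4, B4–B5, B5–B6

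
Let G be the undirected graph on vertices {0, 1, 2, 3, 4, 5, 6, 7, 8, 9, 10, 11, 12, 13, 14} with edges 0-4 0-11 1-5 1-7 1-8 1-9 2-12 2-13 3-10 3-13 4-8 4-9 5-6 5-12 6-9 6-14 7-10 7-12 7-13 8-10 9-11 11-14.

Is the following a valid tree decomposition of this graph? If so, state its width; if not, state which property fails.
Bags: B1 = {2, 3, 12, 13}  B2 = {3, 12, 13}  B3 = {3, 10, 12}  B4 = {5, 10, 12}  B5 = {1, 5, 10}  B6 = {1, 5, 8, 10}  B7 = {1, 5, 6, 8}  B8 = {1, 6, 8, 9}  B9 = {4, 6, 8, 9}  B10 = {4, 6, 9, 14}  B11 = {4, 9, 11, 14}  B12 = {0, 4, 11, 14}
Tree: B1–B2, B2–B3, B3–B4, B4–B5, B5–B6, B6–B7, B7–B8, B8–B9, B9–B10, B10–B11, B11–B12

A tree decomposition must satisfy three properties: every vertex lies in some bag; for every edge, both endpoints lie together in some bag; and for every vertex, the bags containing it form a connected subtree. Here vertex 7 appears in no bag, so the decomposition is invalid.

No — vertex 7 appears in no bag.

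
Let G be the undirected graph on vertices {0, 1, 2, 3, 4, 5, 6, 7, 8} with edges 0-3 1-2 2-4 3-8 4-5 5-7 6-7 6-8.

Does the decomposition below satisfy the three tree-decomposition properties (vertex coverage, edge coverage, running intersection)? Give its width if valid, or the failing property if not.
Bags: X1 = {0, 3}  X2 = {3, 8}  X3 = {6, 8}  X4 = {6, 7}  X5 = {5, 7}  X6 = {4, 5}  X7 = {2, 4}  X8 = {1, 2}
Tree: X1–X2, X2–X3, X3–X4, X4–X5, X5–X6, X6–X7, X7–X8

Vertex coverage: the bags together contain {0, 1, 2, 3, 4, 5, 6, 7, 8}, the full vertex set. Edge coverage: each edge of G has both endpoints in at least one bag. Running intersection: for every vertex, the bags containing it form a connected subtree. All three properties hold, so this is a valid tree decomposition of width max|bag| − 1 = 1, and hence tw(G) ≤ 1.

Yes; width 1.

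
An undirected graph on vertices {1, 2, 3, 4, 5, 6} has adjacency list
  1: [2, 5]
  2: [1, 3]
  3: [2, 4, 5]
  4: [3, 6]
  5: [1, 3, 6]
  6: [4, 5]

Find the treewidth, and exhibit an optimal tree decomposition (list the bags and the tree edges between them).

Treewidth 2.
One optimal decomposition is:
Bags: B1 = {3, 4, 6}  B2 = {3, 5, 6}  B3 = {2, 3, 5}  B4 = {1, 2, 5}
Tree: B1–B2, B2–B3, B3–B4

Every bag has size at most 3, so the width is 3 − 1 = 2 and tw(G) ≤ 2. The edges 4–6–5–3–4 form a cycle, so G is not a tree and its treewidth is at least 2. The upper and lower bounds meet at 2, so that is the treewidth.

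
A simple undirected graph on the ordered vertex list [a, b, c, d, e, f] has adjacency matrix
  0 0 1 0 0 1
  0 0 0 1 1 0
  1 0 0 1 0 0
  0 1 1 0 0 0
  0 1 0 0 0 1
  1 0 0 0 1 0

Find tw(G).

2

A width-2 tree decomposition is:
Bags: B1 = {a, c, d}  B2 = {a, d, f}  B3 = {d, e, f}  B4 = {b, d, e}
Tree: B1–B2, B2–B3, B3–B4
Every bag has size at most 3, so the width is 3 − 1 = 2 and tw(G) ≤ 2. For the lower bound, G contains the cycle d–c–a–f–e–b–d, so G is not a forest; only forests have treewidth ≤ 1, hence tw(G) ≥ 2. Therefore the treewidth is 2.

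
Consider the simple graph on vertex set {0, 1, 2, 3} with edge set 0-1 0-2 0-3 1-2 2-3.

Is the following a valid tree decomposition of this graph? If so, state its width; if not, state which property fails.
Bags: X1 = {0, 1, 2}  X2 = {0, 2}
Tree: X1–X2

No — vertex 3 appears in no bag.

A tree decomposition must satisfy three properties: every vertex lies in some bag; for every edge, both endpoints lie together in some bag; and for every vertex, the bags containing it form a connected subtree. Here vertex 3 appears in no bag, so the decomposition is invalid.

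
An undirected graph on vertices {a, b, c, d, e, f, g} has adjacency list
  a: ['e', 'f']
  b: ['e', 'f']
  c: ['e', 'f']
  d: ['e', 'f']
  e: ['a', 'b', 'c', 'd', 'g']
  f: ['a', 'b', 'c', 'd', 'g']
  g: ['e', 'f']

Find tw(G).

2

A width-2 tree decomposition is:
Bags: B1 = {c, e, f}  B2 = {e, f, g}  B3 = {d, e, f}  B4 = {b, e, f}  B5 = {a, e, f}
Tree: B1–B2, B2–B3, B3–B4, B4–B5
Every bag has size at most 3, so the width is 3 − 1 = 2 and tw(G) ≤ 2. For the lower bound, G contains the cycle e–c–f–g–e, so G is not a forest; only forests have treewidth ≤ 1, hence tw(G) ≥ 2. Hence tw(G) = 2 exactly.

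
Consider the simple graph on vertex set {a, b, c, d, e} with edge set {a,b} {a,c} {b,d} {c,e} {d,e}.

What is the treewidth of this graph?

A width-2 tree decomposition is:
Bags: B1 = {a, b, c}  B2 = {b, c, d}  B3 = {c, d, e}
Tree: B1–B2, B2–B3
The largest bag has 3 vertices, giving width 2; this decomposition certifies tw(G) ≤ 2. Since c–a–b–d–e–c is a cycle in G, G is not acyclic. Forests are exactly the graphs of treewidth ≤ 1, so tw(G) ≥ 2. The upper and lower bounds meet at 2, so that is the treewidth.

2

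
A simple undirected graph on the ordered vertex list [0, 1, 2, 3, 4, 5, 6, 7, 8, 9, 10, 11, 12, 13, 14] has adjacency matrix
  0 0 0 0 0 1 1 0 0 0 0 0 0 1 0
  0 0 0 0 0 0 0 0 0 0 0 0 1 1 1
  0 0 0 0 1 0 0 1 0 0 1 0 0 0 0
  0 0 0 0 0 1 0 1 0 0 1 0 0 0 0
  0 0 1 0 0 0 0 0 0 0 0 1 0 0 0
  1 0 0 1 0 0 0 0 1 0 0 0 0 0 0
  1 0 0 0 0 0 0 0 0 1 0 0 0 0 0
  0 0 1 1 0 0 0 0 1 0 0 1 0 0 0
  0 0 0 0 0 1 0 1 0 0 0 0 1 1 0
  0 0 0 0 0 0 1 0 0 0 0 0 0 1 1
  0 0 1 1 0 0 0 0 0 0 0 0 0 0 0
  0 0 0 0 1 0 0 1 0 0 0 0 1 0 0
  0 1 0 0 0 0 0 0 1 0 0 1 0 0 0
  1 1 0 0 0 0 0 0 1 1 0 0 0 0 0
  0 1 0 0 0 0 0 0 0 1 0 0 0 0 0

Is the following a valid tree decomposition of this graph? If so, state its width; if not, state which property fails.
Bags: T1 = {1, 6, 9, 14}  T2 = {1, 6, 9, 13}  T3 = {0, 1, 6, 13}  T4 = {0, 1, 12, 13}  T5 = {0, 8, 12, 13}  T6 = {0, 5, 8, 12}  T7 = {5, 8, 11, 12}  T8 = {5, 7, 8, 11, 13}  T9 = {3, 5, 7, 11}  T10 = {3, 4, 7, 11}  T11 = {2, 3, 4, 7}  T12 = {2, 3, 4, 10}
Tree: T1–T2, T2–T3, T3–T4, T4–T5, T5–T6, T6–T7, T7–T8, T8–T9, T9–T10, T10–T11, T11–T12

No — bags containing vertex 13 are not connected in the tree.

A tree decomposition must satisfy three properties: every vertex lies in some bag; for every edge, both endpoints lie together in some bag; and for every vertex, the bags containing it form a connected subtree. Here bags containing vertex 13 are not connected in the tree, so the decomposition is invalid.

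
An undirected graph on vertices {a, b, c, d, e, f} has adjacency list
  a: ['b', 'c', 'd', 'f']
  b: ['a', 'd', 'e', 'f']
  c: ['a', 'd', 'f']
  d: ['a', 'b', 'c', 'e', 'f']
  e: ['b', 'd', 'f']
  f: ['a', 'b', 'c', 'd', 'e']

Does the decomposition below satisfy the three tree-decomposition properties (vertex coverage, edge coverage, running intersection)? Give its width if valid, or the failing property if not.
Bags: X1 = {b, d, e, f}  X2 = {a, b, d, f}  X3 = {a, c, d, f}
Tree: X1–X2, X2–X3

Every vertex of G appears in some bag (union = {a, b, c, d, e, f}); every edge is covered by a bag; and for each vertex v the set of bags containing v is connected in the bag tree. The decomposition is therefore valid. The largest bag has 4 vertices, so the width is 3.

Yes; width 3.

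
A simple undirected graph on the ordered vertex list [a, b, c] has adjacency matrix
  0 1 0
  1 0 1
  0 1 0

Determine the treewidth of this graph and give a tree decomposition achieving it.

Treewidth 1.
One such decomposition:
Bags: B1 = {b, c}  B2 = {a, b}
Tree: B1–B2

Each bag holds 2 vertices, so the decomposition has width 1, which upper-bounds the treewidth. G has an edge, so its treewidth is at least 1. The upper and lower bounds meet at 1, so that is the treewidth.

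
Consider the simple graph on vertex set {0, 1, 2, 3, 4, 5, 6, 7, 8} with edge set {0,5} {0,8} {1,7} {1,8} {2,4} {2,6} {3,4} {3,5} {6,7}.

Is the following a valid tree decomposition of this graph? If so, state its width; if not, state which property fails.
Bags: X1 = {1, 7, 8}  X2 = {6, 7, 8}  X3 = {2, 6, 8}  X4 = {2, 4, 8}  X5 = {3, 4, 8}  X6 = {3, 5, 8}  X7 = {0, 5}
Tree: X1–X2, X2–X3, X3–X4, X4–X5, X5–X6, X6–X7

No — edge (8,0) lies in no bag.

A tree decomposition must satisfy three properties: every vertex lies in some bag; for every edge, both endpoints lie together in some bag; and for every vertex, the bags containing it form a connected subtree. Here edge (8,0) lies in no bag, so the decomposition is invalid.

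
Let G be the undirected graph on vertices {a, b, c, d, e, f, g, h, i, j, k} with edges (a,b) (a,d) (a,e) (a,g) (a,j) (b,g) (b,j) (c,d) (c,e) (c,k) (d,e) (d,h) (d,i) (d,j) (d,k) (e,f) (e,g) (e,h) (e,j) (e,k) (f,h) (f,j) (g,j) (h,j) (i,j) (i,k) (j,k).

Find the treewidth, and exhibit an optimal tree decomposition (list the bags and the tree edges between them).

Treewidth 3.
Bags: B1 = {a, e, g, j}  B2 = {a, d, e, j}  B3 = {a, b, g, j}  B4 = {d, e, h, j}  B5 = {d, e, j, k}  B6 = {e, f, h, j}  B7 = {d, i, j, k}  B8 = {c, d, e, k}
Tree: B1–B2, B1–B3, B2–B4, B4–B5, B4–B6, B5–B7, B5–B8

Every bag has size at most 4, so the width is 4 − 1 = 3 and tw(G) ≤ 3. Conversely, {d, e, h, j} is a clique of size 4, and the vertices of any clique must share a bag in every tree decomposition; so some bag has ≥ 4 vertices and tw(G) ≥ 3. Hence tw(G) = 3 exactly.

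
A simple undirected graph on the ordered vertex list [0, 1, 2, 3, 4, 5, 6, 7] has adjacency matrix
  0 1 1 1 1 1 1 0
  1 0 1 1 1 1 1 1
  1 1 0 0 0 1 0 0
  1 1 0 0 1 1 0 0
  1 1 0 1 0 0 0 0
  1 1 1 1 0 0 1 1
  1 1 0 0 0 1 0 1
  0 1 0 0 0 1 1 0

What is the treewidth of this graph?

3

A width-3 tree decomposition is:
Bags: B1 = {0, 1, 3, 5}  B2 = {0, 1, 3, 4}  B3 = {0, 1, 5, 6}  B4 = {1, 5, 6, 7}  B5 = {0, 1, 2, 5}
Tree: B1–B2, B1–B3, B3–B4, B1–B5
Every bag has size at most 4, so the width is 4 − 1 = 3 and tw(G) ≤ 3. Conversely, {0, 1, 3, 4} is a clique of size 4, and the vertices of any clique must share a bag in every tree decomposition; so some bag has ≥ 4 vertices and tw(G) ≥ 3. Combining the bounds, tw(G) = 3.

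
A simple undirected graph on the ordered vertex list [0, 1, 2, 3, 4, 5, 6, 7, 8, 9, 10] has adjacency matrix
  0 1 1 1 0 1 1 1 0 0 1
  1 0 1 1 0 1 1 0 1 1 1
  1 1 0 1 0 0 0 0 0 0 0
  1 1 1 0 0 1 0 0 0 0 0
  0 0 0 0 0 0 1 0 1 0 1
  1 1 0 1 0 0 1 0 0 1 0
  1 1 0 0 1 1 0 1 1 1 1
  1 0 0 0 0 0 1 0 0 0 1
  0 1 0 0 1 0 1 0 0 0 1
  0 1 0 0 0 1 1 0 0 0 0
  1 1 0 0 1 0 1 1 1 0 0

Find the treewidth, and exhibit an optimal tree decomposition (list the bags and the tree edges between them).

Each bag holds 4 vertices, so the decomposition has width 3, which upper-bounds the treewidth. Conversely, {0, 1, 6, 10} is a clique of size 4, and the vertices of any clique must share a bag in every tree decomposition; so some bag has ≥ 4 vertices and tw(G) ≥ 3. The upper and lower bounds meet at 3, so that is the treewidth.

Treewidth 3.
Bags: B1 = {1, 5, 6, 9}  B2 = {0, 1, 5, 6}  B3 = {0, 1, 6, 10}  B4 = {1, 6, 8, 10}  B5 = {0, 6, 7, 10}  B6 = {0, 1, 3, 5}  B7 = {0, 1, 2, 3}  B8 = {4, 6, 8, 10}
Tree: B1–B2, B2–B3, B3–B4, B3–B5, B2–B6, B6–B7, B4–B8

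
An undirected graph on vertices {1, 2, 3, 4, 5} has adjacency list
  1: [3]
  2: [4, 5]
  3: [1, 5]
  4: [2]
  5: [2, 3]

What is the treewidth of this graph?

A width-1 tree decomposition is:
Bags: B1 = {1, 3}  B2 = {3, 5}  B3 = {2, 5}  B4 = {2, 4}
Tree: B1–B2, B2–B3, B3–B4
The largest bag has 2 vertices, giving width 1; this decomposition certifies tw(G) ≤ 1. Any graph with an edge has treewidth ≥ 1, and G has the edge 1–3. Hence tw(G) = 1 exactly.

1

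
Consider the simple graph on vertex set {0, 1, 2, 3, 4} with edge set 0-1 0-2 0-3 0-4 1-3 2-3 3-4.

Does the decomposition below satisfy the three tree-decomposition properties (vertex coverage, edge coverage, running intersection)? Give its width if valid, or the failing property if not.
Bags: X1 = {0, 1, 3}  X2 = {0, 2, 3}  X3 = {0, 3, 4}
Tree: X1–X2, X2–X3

Yes; width 2.

Checking the three conditions: (i) the bags cover all of {0, 1, 2, 3, 4}; (ii) for each edge, some bag contains both endpoints; (iii) the bags containing any fixed vertex form a subtree. All hold, so the decomposition is valid with width 3 − 1 = 2.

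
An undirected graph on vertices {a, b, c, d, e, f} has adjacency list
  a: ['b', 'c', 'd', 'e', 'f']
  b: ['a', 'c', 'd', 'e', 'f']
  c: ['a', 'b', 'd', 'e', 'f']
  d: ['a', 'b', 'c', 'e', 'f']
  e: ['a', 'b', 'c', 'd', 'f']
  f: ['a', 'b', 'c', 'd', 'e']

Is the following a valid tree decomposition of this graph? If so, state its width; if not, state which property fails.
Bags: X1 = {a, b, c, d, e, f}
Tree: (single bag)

Vertex coverage: the bags together contain {a, b, c, d, e, f}, the full vertex set. Edge coverage: each edge of G has both endpoints in at least one bag. Running intersection: for every vertex, the bags containing it form a connected subtree. All three properties hold, so this is a valid tree decomposition of width max|bag| − 1 = 5, and hence tw(G) ≤ 5.

Yes; width 5.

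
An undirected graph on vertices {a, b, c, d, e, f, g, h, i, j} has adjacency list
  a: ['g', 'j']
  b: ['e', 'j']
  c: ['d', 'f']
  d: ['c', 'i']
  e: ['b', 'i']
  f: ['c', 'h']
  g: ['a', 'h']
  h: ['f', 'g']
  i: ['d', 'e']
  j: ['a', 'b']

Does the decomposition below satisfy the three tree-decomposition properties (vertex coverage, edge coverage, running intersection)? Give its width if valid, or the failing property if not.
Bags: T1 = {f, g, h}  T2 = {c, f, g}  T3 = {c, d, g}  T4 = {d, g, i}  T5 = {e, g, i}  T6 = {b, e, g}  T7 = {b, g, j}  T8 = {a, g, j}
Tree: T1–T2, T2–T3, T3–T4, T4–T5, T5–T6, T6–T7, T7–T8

Checking the three conditions: (i) the bags cover all of {a, b, c, d, e, f, g, h, i, j}; (ii) for each edge, some bag contains both endpoints; (iii) the bags containing any fixed vertex form a subtree. All hold, so the decomposition is valid with width 3 − 1 = 2.

Yes; width 2.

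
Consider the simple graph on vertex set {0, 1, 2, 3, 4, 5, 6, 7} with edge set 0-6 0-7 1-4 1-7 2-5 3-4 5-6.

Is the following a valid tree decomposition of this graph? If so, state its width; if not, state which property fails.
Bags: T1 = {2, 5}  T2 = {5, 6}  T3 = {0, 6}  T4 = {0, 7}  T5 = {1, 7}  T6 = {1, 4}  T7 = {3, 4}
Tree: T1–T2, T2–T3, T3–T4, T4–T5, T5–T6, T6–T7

Yes; width 1.

Checking the three conditions: (i) the bags cover all of {0, 1, 2, 3, 4, 5, 6, 7}; (ii) for each edge, some bag contains both endpoints; (iii) the bags containing any fixed vertex form a subtree. All hold, so the decomposition is valid with width 2 − 1 = 1.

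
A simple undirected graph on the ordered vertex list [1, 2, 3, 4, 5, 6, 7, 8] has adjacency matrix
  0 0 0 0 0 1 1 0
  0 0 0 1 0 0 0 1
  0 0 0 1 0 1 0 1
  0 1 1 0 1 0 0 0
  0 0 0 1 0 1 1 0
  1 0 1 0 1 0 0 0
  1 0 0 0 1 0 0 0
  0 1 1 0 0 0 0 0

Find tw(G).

A width-2 tree decomposition is:
Bags: B1 = {2, 4, 8}  B2 = {3, 4, 8}  B3 = {3, 4, 5}  B4 = {3, 5, 6}  B5 = {5, 6, 7}  B6 = {1, 6, 7}
Tree: B1–B2, B2–B3, B3–B4, B4–B5, B5–B6
Each bag holds 3 vertices, so the decomposition has width 2, which upper-bounds the treewidth. Since 2–8–3–4–2 is a cycle in G, G is not acyclic. Forests are exactly the graphs of treewidth ≤ 1, so tw(G) ≥ 2. Therefore the treewidth is 2.

2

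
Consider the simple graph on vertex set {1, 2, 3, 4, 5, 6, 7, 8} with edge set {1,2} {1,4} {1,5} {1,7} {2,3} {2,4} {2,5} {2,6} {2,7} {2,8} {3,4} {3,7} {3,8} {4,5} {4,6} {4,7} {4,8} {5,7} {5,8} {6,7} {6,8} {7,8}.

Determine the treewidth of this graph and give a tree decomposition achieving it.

Treewidth 4.
One optimal decomposition is:
Bags: B1 = {2, 3, 4, 7, 8}  B2 = {2, 4, 6, 7, 8}  B3 = {2, 4, 5, 7, 8}  B4 = {1, 2, 4, 5, 7}
Tree: B1–B2, B1–B3, B3–B4

Each bag holds 5 vertices, so the decomposition has width 4, which upper-bounds the treewidth. For the lower bound, the 5 vertices {2, 3, 4, 7, 8} are pairwise adjacent, and any tree decomposition puts a clique entirely inside one bag — forcing width ≥ 4. Combining the bounds, tw(G) = 4.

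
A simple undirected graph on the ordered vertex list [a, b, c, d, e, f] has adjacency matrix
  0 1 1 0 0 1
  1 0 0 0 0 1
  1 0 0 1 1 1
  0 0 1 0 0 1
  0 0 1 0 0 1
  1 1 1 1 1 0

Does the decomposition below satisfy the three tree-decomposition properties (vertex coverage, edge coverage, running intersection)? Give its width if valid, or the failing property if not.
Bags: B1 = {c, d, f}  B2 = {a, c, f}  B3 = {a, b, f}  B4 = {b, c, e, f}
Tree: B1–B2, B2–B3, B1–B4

A tree decomposition must satisfy three properties: every vertex lies in some bag; for every edge, both endpoints lie together in some bag; and for every vertex, the bags containing it form a connected subtree. Here bags containing vertex b are not connected in the tree, so the decomposition is invalid.

No — bags containing vertex b are not connected in the tree.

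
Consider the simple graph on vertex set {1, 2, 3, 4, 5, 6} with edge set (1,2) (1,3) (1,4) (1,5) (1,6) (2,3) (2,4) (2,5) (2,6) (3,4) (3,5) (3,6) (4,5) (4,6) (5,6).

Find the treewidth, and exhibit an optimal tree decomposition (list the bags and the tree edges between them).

A single bag containing all 6 vertices is trivially a valid decomposition of width 5. For the lower bound, the 6 vertices {1, 2, 3, 4, 5, 6} are pairwise adjacent, and any tree decomposition puts a clique entirely inside one bag — forcing width ≥ 5. Combining the bounds, tw(G) = 5.

Treewidth 5.
One such decomposition:
Bags: B1 = {1, 2, 3, 4, 5, 6}
Tree: (single bag)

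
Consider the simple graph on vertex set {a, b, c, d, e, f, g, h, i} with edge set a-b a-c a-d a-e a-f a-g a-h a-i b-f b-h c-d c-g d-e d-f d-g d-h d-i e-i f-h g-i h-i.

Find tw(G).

3

A width-3 tree decomposition is:
Bags: B1 = {a, d, h, i}  B2 = {a, d, g, i}  B3 = {a, d, f, h}  B4 = {a, d, e, i}  B5 = {a, c, d, g}  B6 = {a, b, f, h}
Tree: B1–B2, B1–B3, B1–B4, B2–B5, B3–B6
Each bag holds 4 vertices, so the decomposition has width 3, which upper-bounds the treewidth. On the other hand G contains the 4-clique {a, c, d, g}. A clique must lie in a single bag of any decomposition, so no decomposition can have width below 3. Combining the bounds, tw(G) = 3.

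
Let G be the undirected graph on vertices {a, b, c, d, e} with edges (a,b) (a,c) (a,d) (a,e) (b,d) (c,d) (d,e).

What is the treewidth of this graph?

2

A width-2 tree decomposition is:
Bags: B1 = {a, b, d}  B2 = {a, d, e}  B3 = {a, c, d}
Tree: B1–B2, B2–B3
The largest bag has 3 vertices, giving width 2; this decomposition certifies tw(G) ≤ 2. On the other hand G contains the 3-clique {a, d, e}. A clique must lie in a single bag of any decomposition, so no decomposition can have width below 2. Combining the bounds, tw(G) = 2.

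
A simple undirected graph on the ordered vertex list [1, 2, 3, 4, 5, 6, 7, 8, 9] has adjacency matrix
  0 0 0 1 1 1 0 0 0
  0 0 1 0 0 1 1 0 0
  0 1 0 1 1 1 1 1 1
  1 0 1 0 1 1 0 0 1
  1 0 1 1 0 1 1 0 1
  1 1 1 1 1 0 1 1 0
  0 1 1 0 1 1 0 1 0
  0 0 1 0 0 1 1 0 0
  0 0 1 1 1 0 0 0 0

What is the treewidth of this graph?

A width-3 tree decomposition is:
Bags: B1 = {3, 4, 5, 6}  B2 = {1, 4, 5, 6}  B3 = {3, 5, 6, 7}  B4 = {3, 4, 5, 9}  B5 = {2, 3, 6, 7}  B6 = {3, 6, 7, 8}
Tree: B1–B2, B1–B3, B1–B4, B3–B5, B3–B6
Each bag holds 4 vertices, so the decomposition has width 3, which upper-bounds the treewidth. Conversely, {1, 4, 5, 6} is a clique of size 4, and the vertices of any clique must share a bag in every tree decomposition; so some bag has ≥ 4 vertices and tw(G) ≥ 3. Combining the bounds, tw(G) = 3.

3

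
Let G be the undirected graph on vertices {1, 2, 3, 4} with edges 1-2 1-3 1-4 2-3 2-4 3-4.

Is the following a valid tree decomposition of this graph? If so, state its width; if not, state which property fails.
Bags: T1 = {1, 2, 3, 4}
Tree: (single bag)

Yes; width 3.

Vertex coverage: the bags together contain {1, 2, 3, 4}, the full vertex set. Edge coverage: each edge of G has both endpoints in at least one bag. Running intersection: for every vertex, the bags containing it form a connected subtree. All three properties hold, so this is a valid tree decomposition of width max|bag| − 1 = 3, and hence tw(G) ≤ 3.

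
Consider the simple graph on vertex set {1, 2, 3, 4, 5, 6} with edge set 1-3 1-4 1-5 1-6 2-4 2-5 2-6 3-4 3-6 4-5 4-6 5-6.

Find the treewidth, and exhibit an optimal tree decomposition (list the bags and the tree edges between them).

Each bag holds 4 vertices, so the decomposition has width 3, which upper-bounds the treewidth. On the other hand G contains the 4-clique {1, 3, 4, 6}. A clique must lie in a single bag of any decomposition, so no decomposition can have width below 3. The upper and lower bounds meet at 3, so that is the treewidth.

Treewidth 3.
Bags: B1 = {2, 4, 5, 6}  B2 = {1, 4, 5, 6}  B3 = {1, 3, 4, 6}
Tree: B1–B2, B2–B3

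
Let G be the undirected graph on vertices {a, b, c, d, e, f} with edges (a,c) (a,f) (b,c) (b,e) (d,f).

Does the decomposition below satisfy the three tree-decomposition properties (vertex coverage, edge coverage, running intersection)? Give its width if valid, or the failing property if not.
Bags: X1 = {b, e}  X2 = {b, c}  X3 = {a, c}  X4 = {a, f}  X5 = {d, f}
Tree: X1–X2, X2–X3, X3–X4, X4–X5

Every vertex of G appears in some bag (union = {a, b, c, d, e, f}); every edge is covered by a bag; and for each vertex v the set of bags containing v is connected in the bag tree. The decomposition is therefore valid. The largest bag has 2 vertices, so the width is 1.

Yes; width 1.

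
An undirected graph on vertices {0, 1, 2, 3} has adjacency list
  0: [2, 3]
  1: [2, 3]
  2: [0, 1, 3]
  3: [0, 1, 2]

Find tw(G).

A width-2 tree decomposition is:
Bags: B1 = {1, 2, 3}  B2 = {0, 2, 3}
Tree: B1–B2
Every bag has size at most 3, so the width is 3 − 1 = 2 and tw(G) ≤ 2. On the other hand G contains the 3-clique {0, 2, 3}. A clique must lie in a single bag of any decomposition, so no decomposition can have width below 2. Therefore the treewidth is 2.

2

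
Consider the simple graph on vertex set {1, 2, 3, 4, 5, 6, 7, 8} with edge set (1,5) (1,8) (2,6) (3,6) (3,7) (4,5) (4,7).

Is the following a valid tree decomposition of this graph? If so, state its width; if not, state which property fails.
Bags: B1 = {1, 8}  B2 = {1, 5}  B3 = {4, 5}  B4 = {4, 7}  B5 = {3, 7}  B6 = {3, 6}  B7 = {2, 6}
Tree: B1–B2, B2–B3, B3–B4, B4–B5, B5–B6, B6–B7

Vertex coverage: the bags together contain {1, 2, 3, 4, 5, 6, 7, 8}, the full vertex set. Edge coverage: each edge of G has both endpoints in at least one bag. Running intersection: for every vertex, the bags containing it form a connected subtree. All three properties hold, so this is a valid tree decomposition of width max|bag| − 1 = 1, and hence tw(G) ≤ 1.

Yes; width 1.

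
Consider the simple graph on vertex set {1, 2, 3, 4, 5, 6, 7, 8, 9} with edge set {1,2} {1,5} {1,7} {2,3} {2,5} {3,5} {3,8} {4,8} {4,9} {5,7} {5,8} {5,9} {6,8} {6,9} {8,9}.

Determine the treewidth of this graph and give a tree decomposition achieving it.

Treewidth 2.
One optimal decomposition is:
Bags: B1 = {1, 2, 5}  B2 = {2, 3, 5}  B3 = {3, 5, 8}  B4 = {5, 8, 9}  B5 = {4, 8, 9}  B6 = {1, 5, 7}  B7 = {6, 8, 9}
Tree: B1–B2, B2–B3, B3–B4, B4–B5, B1–B6, B4–B7

Every bag has size at most 3, so the width is 3 − 1 = 2 and tw(G) ≤ 2. On the other hand G contains the 3-clique {4, 8, 9}. A clique must lie in a single bag of any decomposition, so no decomposition can have width below 2. Therefore the treewidth is 2.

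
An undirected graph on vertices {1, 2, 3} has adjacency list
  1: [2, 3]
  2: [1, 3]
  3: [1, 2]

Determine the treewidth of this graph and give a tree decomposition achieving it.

Treewidth 2.
One optimal decomposition is:
Bags: B1 = {1, 2, 3}
Tree: (single bag)

With just one bag of size 3, the width is 3 − 1 = 2, so tw(G) ≤ 2. On the other hand G contains the 3-clique {1, 2, 3}. A clique must lie in a single bag of any decomposition, so no decomposition can have width below 2. Combining the bounds, tw(G) = 2.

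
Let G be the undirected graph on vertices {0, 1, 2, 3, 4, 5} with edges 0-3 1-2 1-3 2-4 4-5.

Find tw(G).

1

A width-1 tree decomposition is:
Bags: B1 = {0, 3}  B2 = {1, 3}  B3 = {1, 2}  B4 = {2, 4}  B5 = {4, 5}
Tree: B1–B2, B2–B3, B3–B4, B4–B5
Each bag holds 2 vertices, so the decomposition has width 1, which upper-bounds the treewidth. Any graph with an edge has treewidth ≥ 1, and G has the edge 0–3. Therefore the treewidth is 1.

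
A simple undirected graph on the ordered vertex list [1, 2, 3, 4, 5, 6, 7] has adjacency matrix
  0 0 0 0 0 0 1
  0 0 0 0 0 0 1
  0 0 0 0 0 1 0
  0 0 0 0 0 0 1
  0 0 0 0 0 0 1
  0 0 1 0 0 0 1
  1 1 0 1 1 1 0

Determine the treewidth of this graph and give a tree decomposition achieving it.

Treewidth 1.
One optimal decomposition is:
Bags: B1 = {2, 7}  B2 = {1, 7}  B3 = {4, 7}  B4 = {6, 7}  B5 = {5, 7}  B6 = {3, 6}
Tree: B1–B2, B1–B3, B2–B4, B4–B5, B4–B6

Each bag holds 2 vertices, so the decomposition has width 1, which upper-bounds the treewidth. Any graph with an edge has treewidth ≥ 1, and G has the edge 2–7. The upper and lower bounds meet at 1, so that is the treewidth.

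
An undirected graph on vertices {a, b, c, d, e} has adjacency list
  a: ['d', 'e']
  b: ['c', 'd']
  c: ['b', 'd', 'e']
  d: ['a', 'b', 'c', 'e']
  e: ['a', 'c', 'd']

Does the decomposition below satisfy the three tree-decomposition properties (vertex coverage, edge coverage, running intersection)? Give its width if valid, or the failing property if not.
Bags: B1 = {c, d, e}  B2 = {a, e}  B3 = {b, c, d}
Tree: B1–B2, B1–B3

A tree decomposition must satisfy three properties: every vertex lies in some bag; for every edge, both endpoints lie together in some bag; and for every vertex, the bags containing it form a connected subtree. Here edge (d,a) lies in no bag, so the decomposition is invalid.

No — edge (d,a) lies in no bag.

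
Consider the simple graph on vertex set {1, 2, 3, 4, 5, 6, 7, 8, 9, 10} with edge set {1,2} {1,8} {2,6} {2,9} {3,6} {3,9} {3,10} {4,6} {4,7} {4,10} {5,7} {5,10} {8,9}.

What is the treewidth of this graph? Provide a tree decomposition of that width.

Treewidth 2.
One such decomposition:
Bags: B1 = {1, 8, 9}  B2 = {1, 2, 9}  B3 = {2, 3, 9}  B4 = {2, 3, 6}  B5 = {3, 6, 10}  B6 = {4, 6, 10}  B7 = {4, 5, 10}  B8 = {4, 5, 7}
Tree: B1–B2, B2–B3, B3–B4, B4–B5, B5–B6, B6–B7, B7–B8

The largest bag has 3 vertices, giving width 2; this decomposition certifies tw(G) ≤ 2. The edges 8–1–2–9–8 form a cycle, so G is not a tree and its treewidth is at least 2. Hence tw(G) = 2 exactly.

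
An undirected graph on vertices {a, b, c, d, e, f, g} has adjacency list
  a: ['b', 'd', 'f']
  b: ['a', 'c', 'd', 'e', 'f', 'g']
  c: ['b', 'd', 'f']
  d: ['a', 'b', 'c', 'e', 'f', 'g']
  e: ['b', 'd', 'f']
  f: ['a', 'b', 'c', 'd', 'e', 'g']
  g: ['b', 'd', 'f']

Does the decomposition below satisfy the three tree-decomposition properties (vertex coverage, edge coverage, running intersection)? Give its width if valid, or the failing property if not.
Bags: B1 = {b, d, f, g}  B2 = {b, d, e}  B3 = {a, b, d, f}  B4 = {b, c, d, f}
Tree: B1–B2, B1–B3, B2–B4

No — edge (f,e) lies in no bag.

A tree decomposition must satisfy three properties: every vertex lies in some bag; for every edge, both endpoints lie together in some bag; and for every vertex, the bags containing it form a connected subtree. Here edge (f,e) lies in no bag, so the decomposition is invalid.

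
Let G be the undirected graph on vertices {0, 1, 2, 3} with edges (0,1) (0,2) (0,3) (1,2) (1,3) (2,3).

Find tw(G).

A width-3 tree decomposition is:
Bags: B1 = {0, 1, 2, 3}
Tree: (single bag)
A single bag containing all 4 vertices is trivially a valid decomposition of width 3. For the lower bound, the 4 vertices {0, 1, 2, 3} are pairwise adjacent, and any tree decomposition puts a clique entirely inside one bag — forcing width ≥ 3. Combining the bounds, tw(G) = 3.

3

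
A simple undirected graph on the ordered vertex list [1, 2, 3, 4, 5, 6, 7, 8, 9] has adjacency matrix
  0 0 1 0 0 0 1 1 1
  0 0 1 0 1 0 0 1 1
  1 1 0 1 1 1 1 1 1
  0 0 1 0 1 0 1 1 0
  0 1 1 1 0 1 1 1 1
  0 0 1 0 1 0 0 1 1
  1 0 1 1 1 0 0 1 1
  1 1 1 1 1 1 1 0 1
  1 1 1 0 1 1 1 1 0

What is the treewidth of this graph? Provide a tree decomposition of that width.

Treewidth 4.
One optimal decomposition is:
Bags: B1 = {1, 3, 7, 8, 9}  B2 = {3, 5, 7, 8, 9}  B3 = {3, 5, 6, 8, 9}  B4 = {3, 4, 5, 7, 8}  B5 = {2, 3, 5, 8, 9}
Tree: B1–B2, B2–B3, B2–B4, B3–B5

Every bag has size at most 5, so the width is 5 − 1 = 4 and tw(G) ≤ 4. Conversely, {1, 3, 7, 8, 9} is a clique of size 5, and the vertices of any clique must share a bag in every tree decomposition; so some bag has ≥ 5 vertices and tw(G) ≥ 4. Therefore the treewidth is 4.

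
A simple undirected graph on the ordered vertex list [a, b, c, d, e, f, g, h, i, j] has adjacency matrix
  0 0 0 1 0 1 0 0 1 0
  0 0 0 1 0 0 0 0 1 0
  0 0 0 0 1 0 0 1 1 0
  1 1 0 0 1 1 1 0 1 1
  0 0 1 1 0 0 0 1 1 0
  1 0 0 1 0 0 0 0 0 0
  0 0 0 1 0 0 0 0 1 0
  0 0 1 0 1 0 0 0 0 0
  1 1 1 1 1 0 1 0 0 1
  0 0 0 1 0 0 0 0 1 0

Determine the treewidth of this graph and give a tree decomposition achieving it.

Each bag holds 3 vertices, so the decomposition has width 2, which upper-bounds the treewidth. On the other hand G contains the 3-clique {a, d, f}. A clique must lie in a single bag of any decomposition, so no decomposition can have width below 2. Hence tw(G) = 2 exactly.

Treewidth 2.
Bags: B1 = {a, d, i}  B2 = {d, i, j}  B3 = {d, e, i}  B4 = {d, g, i}  B5 = {c, e, i}  B6 = {b, d, i}  B7 = {a, d, f}  B8 = {c, e, h}
Tree: B1–B2, B2–B3, B3–B4, B3–B5, B1–B6, B1–B7, B5–B8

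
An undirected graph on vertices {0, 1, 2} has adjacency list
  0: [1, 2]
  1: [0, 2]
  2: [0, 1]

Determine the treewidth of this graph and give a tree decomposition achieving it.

Treewidth 2.
Bags: B1 = {0, 1, 2}
Tree: (single bag)

With just one bag of size 3, the width is 3 − 1 = 2, so tw(G) ≤ 2. On the other hand G contains the 3-clique {0, 1, 2}. A clique must lie in a single bag of any decomposition, so no decomposition can have width below 2. The upper and lower bounds meet at 2, so that is the treewidth.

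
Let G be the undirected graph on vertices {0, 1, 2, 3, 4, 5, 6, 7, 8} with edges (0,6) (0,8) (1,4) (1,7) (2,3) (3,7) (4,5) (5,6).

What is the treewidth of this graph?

A width-1 tree decomposition is:
Bags: B1 = {0, 8}  B2 = {0, 6}  B3 = {5, 6}  B4 = {4, 5}  B5 = {1, 4}  B6 = {1, 7}  B7 = {3, 7}  B8 = {2, 3}
Tree: B1–B2, B2–B3, B3–B4, B4–B5, B5–B6, B6–B7, B7–B8
Every bag has size at most 2, so the width is 2 − 1 = 1 and tw(G) ≤ 1. Since G has at least one edge (e.g. 8–0), it is not an edgeless graph, so tw(G) ≥ 1. Combining the bounds, tw(G) = 1.

1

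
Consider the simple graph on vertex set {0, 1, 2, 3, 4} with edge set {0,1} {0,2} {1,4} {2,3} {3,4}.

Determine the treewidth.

2

A width-2 tree decomposition is:
Bags: B1 = {2, 3, 4}  B2 = {1, 2, 4}  B3 = {0, 1, 2}
Tree: B1–B2, B2–B3
The largest bag has 3 vertices, giving width 2; this decomposition certifies tw(G) ≤ 2. Since 2–3–4–1–0–2 is a cycle in G, G is not acyclic. Forests are exactly the graphs of treewidth ≤ 1, so tw(G) ≥ 2. The upper and lower bounds meet at 2, so that is the treewidth.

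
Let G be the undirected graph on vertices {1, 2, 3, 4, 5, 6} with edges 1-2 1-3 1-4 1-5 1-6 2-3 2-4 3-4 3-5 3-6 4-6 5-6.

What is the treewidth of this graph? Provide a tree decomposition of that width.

Treewidth 3.
One optimal decomposition is:
Bags: B1 = {1, 3, 4, 6}  B2 = {1, 2, 3, 4}  B3 = {1, 3, 5, 6}
Tree: B1–B2, B1–B3

Every bag has size at most 4, so the width is 4 − 1 = 3 and tw(G) ≤ 3. Conversely, {1, 2, 3, 4} is a clique of size 4, and the vertices of any clique must share a bag in every tree decomposition; so some bag has ≥ 4 vertices and tw(G) ≥ 3. The upper and lower bounds meet at 3, so that is the treewidth.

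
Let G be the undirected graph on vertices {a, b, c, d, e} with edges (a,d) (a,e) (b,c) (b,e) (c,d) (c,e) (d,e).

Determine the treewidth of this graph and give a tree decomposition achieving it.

Every bag has size at most 3, so the width is 3 − 1 = 2 and tw(G) ≤ 2. For the lower bound, the 3 vertices {c, d, e} are pairwise adjacent, and any tree decomposition puts a clique entirely inside one bag — forcing width ≥ 2. The upper and lower bounds meet at 2, so that is the treewidth.

Treewidth 2.
One optimal decomposition is:
Bags: B1 = {c, d, e}  B2 = {a, d, e}  B3 = {b, c, e}
Tree: B1–B2, B1–B3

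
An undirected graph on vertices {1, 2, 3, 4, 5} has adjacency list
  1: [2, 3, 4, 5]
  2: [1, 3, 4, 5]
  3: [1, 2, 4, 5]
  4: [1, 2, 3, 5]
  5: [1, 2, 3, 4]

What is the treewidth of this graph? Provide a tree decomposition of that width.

With just one bag of size 5, the width is 5 − 1 = 4, so tw(G) ≤ 4. Conversely, {1, 2, 3, 4, 5} is a clique of size 5, and the vertices of any clique must share a bag in every tree decomposition; so some bag has ≥ 5 vertices and tw(G) ≥ 4. The upper and lower bounds meet at 4, so that is the treewidth.

Treewidth 4.
One such decomposition:
Bags: B1 = {1, 2, 3, 4, 5}
Tree: (single bag)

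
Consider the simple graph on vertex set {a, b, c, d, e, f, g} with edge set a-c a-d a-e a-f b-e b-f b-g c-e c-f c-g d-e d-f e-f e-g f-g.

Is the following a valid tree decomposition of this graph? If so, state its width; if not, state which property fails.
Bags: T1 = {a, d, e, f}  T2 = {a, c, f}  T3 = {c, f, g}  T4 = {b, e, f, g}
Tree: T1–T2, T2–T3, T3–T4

No — edge (e,c) lies in no bag.

A tree decomposition must satisfy three properties: every vertex lies in some bag; for every edge, both endpoints lie together in some bag; and for every vertex, the bags containing it form a connected subtree. Here edge (e,c) lies in no bag, so the decomposition is invalid.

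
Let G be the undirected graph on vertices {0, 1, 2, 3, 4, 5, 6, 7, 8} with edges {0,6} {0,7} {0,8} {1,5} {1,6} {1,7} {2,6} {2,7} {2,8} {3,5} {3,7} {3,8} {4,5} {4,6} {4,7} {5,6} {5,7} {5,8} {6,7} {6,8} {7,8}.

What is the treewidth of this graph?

3

A width-3 tree decomposition is:
Bags: B1 = {0, 6, 7, 8}  B2 = {5, 6, 7, 8}  B3 = {3, 5, 7, 8}  B4 = {2, 6, 7, 8}  B5 = {1, 5, 6, 7}  B6 = {4, 5, 6, 7}
Tree: B1–B2, B2–B3, B2–B4, B2–B5, B2–B6
The largest bag has 4 vertices, giving width 3; this decomposition certifies tw(G) ≤ 3. For the lower bound, the 4 vertices {3, 5, 7, 8} are pairwise adjacent, and any tree decomposition puts a clique entirely inside one bag — forcing width ≥ 3. Therefore the treewidth is 3.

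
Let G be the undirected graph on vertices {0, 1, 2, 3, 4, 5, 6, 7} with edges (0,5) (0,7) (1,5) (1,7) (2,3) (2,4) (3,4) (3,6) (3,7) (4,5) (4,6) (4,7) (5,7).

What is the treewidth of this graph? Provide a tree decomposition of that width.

Treewidth 2.
One optimal decomposition is:
Bags: B1 = {3, 4, 7}  B2 = {2, 3, 4}  B3 = {4, 5, 7}  B4 = {3, 4, 6}  B5 = {0, 5, 7}  B6 = {1, 5, 7}
Tree: B1–B2, B1–B3, B1–B4, B3–B5, B3–B6

The largest bag has 3 vertices, giving width 2; this decomposition certifies tw(G) ≤ 2. On the other hand G contains the 3-clique {0, 5, 7}. A clique must lie in a single bag of any decomposition, so no decomposition can have width below 2. The upper and lower bounds meet at 2, so that is the treewidth.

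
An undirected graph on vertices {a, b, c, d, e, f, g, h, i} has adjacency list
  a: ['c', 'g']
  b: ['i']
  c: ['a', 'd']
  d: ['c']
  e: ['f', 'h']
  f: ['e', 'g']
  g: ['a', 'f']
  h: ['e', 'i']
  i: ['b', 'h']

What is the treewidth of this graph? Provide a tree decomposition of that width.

Treewidth 1.
One such decomposition:
Bags: B1 = {c, d}  B2 = {a, c}  B3 = {a, g}  B4 = {f, g}  B5 = {e, f}  B6 = {e, h}  B7 = {h, i}  B8 = {b, i}
Tree: B1–B2, B2–B3, B3–B4, B4–B5, B5–B6, B6–B7, B7–B8

The largest bag has 2 vertices, giving width 1; this decomposition certifies tw(G) ≤ 1. Any graph with an edge has treewidth ≥ 1, and G has the edge d–c. Therefore the treewidth is 1.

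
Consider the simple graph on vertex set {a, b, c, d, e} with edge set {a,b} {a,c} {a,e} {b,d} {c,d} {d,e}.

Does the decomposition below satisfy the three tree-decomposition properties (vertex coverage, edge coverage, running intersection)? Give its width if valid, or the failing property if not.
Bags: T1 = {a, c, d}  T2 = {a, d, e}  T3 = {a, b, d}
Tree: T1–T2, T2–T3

Yes; width 2.

Every vertex of G appears in some bag (union = {a, b, c, d, e}); every edge is covered by a bag; and for each vertex v the set of bags containing v is connected in the bag tree. The decomposition is therefore valid. The largest bag has 3 vertices, so the width is 2.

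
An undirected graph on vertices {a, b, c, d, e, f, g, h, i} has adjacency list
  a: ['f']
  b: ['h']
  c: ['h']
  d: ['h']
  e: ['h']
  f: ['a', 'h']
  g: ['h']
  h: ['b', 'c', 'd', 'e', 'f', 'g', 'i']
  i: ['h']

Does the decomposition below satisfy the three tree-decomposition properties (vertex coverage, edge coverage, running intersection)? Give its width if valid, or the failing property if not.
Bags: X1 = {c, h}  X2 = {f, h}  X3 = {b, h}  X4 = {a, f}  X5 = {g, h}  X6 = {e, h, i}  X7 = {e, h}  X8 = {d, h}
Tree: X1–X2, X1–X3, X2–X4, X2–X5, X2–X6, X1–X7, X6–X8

No — bags containing vertex e are not connected in the tree.

A tree decomposition must satisfy three properties: every vertex lies in some bag; for every edge, both endpoints lie together in some bag; and for every vertex, the bags containing it form a connected subtree. Here bags containing vertex e are not connected in the tree, so the decomposition is invalid.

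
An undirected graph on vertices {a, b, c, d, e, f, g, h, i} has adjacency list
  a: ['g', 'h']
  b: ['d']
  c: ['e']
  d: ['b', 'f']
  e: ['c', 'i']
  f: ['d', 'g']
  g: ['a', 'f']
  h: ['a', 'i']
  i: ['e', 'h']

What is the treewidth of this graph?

A width-1 tree decomposition is:
Bags: B1 = {c, e}  B2 = {e, i}  B3 = {h, i}  B4 = {a, h}  B5 = {a, g}  B6 = {f, g}  B7 = {d, f}  B8 = {b, d}
Tree: B1–B2, B2–B3, B3–B4, B4–B5, B5–B6, B6–B7, B7–B8
Every bag has size at most 2, so the width is 2 − 1 = 1 and tw(G) ≤ 1. G has an edge, so its treewidth is at least 1. Hence tw(G) = 1 exactly.

1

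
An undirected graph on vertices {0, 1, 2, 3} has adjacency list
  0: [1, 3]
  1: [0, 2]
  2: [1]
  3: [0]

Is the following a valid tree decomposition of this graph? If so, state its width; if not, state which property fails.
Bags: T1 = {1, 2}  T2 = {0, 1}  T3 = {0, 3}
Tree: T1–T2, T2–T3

Vertex coverage: the bags together contain {0, 1, 2, 3}, the full vertex set. Edge coverage: each edge of G has both endpoints in at least one bag. Running intersection: for every vertex, the bags containing it form a connected subtree. All three properties hold, so this is a valid tree decomposition of width max|bag| − 1 = 1, and hence tw(G) ≤ 1.

Yes; width 1.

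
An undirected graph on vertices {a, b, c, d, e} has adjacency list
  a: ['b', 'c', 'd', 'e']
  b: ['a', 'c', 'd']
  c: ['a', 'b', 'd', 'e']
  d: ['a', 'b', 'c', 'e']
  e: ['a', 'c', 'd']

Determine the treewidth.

A width-3 tree decomposition is:
Bags: B1 = {a, c, d, e}  B2 = {a, b, c, d}
Tree: B1–B2
Each bag holds 4 vertices, so the decomposition has width 3, which upper-bounds the treewidth. On the other hand G contains the 4-clique {a, c, d, e}. A clique must lie in a single bag of any decomposition, so no decomposition can have width below 3. The upper and lower bounds meet at 3, so that is the treewidth.

3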